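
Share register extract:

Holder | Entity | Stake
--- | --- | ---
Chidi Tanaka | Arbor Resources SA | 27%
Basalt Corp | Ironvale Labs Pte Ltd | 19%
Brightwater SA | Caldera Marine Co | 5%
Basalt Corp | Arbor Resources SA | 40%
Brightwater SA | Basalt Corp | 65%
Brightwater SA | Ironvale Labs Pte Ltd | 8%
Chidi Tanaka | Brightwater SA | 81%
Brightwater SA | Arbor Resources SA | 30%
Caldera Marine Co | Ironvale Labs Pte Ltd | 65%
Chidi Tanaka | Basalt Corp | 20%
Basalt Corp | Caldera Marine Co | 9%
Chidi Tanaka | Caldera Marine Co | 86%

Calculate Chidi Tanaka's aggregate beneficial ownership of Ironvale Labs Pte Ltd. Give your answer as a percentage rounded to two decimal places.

83.07%

Chidi reaches Ironvale along 7 paths.
Via Brightwater: 81% × 8% = 6.48%.
Via Basalt: 20% × 19% = 3.8%.
Via Brightwater → Basalt: 81% × 65% × 19% = 10.0035%.
Via Caldera: 86% × 65% = 55.9%.
Via Brightwater → Caldera: 81% × 5% × 65% = 2.6325%.
Via Basalt → Caldera: 20% × 9% × 65% = 1.17%.
Via Brightwater → Basalt → Caldera: 81% × 65% × 9% × 65% = 3.080025%.
Total: 6.48% + 3.8% + 10.0035% + 55.9% + 2.6325% + 1.17% + 3.080025% = 83.066025%.
Rounded: 83.07%.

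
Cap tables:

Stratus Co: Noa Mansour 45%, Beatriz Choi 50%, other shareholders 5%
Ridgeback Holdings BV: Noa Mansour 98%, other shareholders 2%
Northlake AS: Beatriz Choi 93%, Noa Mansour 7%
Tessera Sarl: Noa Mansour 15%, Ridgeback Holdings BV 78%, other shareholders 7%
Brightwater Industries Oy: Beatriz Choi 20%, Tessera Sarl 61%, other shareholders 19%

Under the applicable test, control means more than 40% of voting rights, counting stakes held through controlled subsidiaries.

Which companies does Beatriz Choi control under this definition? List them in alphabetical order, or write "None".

Beatriz holds 50% of Stratus, so Beatriz controls Stratus.
Beatriz holds 93% of Northlake, so Beatriz controls Northlake.
No other company's threshold is met.

Northlake AS, Stratus Co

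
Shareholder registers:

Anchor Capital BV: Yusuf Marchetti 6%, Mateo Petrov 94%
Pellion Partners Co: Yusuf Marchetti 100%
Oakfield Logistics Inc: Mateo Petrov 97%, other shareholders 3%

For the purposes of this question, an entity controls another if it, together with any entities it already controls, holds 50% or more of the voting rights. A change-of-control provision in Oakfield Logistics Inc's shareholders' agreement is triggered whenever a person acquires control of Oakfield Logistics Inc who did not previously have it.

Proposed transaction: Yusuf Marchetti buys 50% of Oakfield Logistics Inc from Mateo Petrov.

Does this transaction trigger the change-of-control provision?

The purchase adds only to Yusuf's holdings (Mateo's stake shrinks), so Yusuf is the only person who could newly come to control Oakfield.
Yusuf holds 100% of Pellion, so Yusuf controls Pellion.
Neither Yusuf nor any entity Yusuf controls holds any voting interest in Oakfield.
So before the transaction, Yusuf does not control Oakfield.
After the purchase, Yusuf holds 50% of Oakfield directly, and Mateo's stake falls to 47%.
Yusuf holds 50% of Oakfield, so Yusuf controls Oakfield.
Yusuf did not control Oakfield before and does after, so the clause is triggered.

Yes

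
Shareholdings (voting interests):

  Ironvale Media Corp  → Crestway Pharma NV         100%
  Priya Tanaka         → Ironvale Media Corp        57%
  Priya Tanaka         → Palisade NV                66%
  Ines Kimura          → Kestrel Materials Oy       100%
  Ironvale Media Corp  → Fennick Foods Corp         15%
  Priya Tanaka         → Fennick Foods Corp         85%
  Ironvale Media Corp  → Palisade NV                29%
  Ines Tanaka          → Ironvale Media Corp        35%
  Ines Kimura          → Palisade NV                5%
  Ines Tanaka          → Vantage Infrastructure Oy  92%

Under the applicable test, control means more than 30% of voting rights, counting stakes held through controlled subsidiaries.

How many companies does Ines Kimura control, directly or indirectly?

1

Ines Kimura holds 100% of Kestrel, so Ines Kimura controls Kestrel.
No other company's threshold is met.
Ines Kimura controls 1 company.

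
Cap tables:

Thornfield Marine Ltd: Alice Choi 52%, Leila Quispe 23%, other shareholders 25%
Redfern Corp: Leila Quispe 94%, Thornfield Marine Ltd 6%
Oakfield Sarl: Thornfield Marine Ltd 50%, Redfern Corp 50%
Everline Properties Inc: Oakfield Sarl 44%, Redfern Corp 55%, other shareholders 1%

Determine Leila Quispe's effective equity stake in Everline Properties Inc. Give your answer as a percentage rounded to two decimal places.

78.50%

Leila reaches Everline along 5 paths.
Via Thornfield → Oakfield: 23% × 50% × 44% = 5.06%.
Via Redfern → Oakfield: 94% × 50% × 44% = 20.68%.
Via Thornfield → Redfern → Oakfield: 23% × 6% × 50% × 44% = 0.3036%.
Via Redfern: 94% × 55% = 51.7%.
Via Thornfield → Redfern: 23% × 6% × 55% = 0.759%.
Total: 5.06% + 20.68% + 0.3036% + 51.7% + 0.759% = 78.5026%.
Rounded: 78.50%.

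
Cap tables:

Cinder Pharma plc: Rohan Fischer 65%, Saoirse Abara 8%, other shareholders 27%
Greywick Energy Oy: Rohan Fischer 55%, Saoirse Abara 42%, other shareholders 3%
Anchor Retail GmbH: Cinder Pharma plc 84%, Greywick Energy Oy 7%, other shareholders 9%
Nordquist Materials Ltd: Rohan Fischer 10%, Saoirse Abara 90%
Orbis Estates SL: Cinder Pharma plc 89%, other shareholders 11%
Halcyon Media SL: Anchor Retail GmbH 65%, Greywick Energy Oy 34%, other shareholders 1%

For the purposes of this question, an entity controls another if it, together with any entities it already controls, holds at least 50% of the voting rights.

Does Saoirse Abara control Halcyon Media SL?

No

Saoirse holds 90% of Nordquist, so Saoirse controls Nordquist.
Neither Saoirse nor any entity Saoirse controls holds any voting interest in Halcyon.
So Saoirse does not control Halcyon.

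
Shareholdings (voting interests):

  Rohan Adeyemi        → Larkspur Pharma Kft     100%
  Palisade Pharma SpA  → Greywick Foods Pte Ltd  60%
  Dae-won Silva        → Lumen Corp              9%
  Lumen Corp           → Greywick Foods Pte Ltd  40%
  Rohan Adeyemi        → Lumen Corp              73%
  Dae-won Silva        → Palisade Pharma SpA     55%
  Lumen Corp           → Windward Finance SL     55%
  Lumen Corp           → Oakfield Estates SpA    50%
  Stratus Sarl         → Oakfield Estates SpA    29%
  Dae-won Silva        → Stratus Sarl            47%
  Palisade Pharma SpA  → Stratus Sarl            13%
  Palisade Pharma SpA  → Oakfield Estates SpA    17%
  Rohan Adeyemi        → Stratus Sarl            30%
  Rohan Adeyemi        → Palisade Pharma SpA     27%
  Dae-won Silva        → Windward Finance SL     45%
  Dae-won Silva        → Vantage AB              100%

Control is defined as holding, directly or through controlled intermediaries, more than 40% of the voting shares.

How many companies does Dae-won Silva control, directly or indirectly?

6

Dae-won holds 55% of Palisade, so Dae-won controls Palisade.
Dae-won and Palisade together hold 47% + 13% = 60% of Stratus, so Dae-won controls Stratus.
Dae-won holds 45% of Windward, so Dae-won controls Windward.
Dae-won holds 100% of Vantage, so Dae-won controls Vantage.
Stratus and Palisade together hold 29% + 17% = 46% of Oakfield, so Dae-won controls Oakfield.
Palisade holds 60% of Greywick, so Dae-won controls Greywick.
No other company's threshold is met.
Dae-won controls 6 companies.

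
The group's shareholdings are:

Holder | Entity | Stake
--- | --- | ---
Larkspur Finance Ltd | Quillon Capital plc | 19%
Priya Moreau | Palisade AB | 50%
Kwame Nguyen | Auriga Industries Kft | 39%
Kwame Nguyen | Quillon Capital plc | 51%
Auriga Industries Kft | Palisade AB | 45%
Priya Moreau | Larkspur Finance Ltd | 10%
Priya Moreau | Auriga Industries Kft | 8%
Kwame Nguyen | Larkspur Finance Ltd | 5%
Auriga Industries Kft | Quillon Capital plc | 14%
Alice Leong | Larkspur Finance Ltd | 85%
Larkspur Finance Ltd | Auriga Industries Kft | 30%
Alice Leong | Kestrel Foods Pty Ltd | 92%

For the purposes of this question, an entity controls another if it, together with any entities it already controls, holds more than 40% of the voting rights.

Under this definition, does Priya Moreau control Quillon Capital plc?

No

Priya holds 50% of Palisade, so Priya controls Palisade.
Neither Priya nor any entity Priya controls holds any voting interest in Quillon.
So Priya does not control Quillon.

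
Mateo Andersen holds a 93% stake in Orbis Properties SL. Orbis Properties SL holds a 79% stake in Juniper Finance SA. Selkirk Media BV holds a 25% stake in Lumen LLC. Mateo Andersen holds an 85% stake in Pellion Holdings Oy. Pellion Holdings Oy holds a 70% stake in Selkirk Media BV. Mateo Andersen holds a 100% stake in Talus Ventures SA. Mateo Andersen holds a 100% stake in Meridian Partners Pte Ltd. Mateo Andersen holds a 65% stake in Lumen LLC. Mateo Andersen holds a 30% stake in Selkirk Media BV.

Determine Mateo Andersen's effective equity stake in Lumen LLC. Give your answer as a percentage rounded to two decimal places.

87.38%

Mateo reaches Lumen along 3 paths.
Via Selkirk: 30% × 25% = 7.5%.
Via Pellion → Selkirk: 85% × 70% × 25% = 14.875%.
Direct stake: 65% = 65%.
Total: 7.5% + 14.875% + 65% = 87.375%.
Rounded: 87.38%.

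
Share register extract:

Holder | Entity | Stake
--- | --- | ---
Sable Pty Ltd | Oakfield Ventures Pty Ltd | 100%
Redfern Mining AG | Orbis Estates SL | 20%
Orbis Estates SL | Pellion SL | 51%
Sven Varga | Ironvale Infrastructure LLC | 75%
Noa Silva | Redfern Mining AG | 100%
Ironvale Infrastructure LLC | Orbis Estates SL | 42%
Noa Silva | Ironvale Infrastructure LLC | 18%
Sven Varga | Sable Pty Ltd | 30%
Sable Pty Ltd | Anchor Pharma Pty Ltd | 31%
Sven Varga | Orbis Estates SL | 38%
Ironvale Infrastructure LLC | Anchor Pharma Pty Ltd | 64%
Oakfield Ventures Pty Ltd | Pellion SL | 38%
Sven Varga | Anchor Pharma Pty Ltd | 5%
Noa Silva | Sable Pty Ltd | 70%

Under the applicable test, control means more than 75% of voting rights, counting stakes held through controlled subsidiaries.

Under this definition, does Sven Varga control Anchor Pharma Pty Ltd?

No

Sven's largest direct stake is 75% in Ironvale, which does not meet the threshold, so Sven controls no company.
In Anchor, Sven's side holds only 5%, not > 75%.
So Sven does not control Anchor.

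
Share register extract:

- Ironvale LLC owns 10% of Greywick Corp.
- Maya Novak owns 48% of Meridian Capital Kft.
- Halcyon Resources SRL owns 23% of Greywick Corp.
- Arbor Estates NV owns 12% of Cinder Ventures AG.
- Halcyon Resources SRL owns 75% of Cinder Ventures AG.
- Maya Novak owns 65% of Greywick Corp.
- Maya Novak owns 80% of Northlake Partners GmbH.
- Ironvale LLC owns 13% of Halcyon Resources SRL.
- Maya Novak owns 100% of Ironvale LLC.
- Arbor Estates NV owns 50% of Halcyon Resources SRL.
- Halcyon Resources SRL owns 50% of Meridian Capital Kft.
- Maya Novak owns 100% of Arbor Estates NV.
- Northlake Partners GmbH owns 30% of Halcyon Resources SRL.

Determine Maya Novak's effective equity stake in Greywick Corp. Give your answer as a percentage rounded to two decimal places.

95.01%

Maya reaches Greywick along 5 paths.
Via Northlake → Halcyon: 80% × 30% × 23% = 5.52%.
Via Ironvale → Halcyon: 100% × 13% × 23% = 2.99%.
Via Arbor → Halcyon: 100% × 50% × 23% = 11.5%.
Direct stake: 65% = 65%.
Via Ironvale: 100% × 10% = 10%.
Total: 5.52% + 2.99% + 11.5% + 65% + 10% = 95.01%.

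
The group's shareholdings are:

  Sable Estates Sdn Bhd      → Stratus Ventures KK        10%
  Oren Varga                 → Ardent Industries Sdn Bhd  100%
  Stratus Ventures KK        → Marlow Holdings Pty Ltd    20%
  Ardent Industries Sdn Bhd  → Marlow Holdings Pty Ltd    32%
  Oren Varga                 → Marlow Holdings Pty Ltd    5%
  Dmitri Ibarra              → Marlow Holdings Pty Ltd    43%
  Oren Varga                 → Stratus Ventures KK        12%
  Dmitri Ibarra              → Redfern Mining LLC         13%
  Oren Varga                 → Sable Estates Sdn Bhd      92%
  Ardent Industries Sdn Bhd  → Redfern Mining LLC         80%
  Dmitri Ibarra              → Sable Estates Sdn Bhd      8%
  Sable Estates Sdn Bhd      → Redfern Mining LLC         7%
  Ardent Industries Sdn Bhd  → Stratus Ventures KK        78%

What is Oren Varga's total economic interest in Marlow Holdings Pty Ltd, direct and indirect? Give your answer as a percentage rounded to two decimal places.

Oren reaches Marlow along 5 paths.
Via Ardent: 100% × 32% = 32%.
Via Sable → Stratus: 92% × 10% × 20% = 1.84%.
Via Ardent → Stratus: 100% × 78% × 20% = 15.6%.
Via Stratus: 12% × 20% = 2.4%.
Direct stake: 5% = 5%.
Total: 32% + 1.84% + 15.6% + 2.4% + 5% = 56.84%.

56.84%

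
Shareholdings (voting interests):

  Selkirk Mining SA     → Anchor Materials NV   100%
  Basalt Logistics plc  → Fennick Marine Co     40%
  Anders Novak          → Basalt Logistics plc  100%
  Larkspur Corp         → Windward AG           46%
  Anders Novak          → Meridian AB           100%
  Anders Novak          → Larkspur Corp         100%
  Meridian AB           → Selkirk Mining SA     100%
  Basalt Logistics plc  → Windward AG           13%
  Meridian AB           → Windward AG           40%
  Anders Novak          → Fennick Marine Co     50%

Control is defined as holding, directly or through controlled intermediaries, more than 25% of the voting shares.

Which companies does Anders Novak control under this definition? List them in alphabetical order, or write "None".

Anders holds 100% of Basalt, so Anders controls Basalt.
Anders holds 100% of Larkspur, so Anders controls Larkspur.
Anders and Basalt together hold 50% + 40% = 90% of Fennick, so Anders controls Fennick.
Anders holds 100% of Meridian, so Anders controls Meridian.
Meridian holds 100% of Selkirk, so Anders controls Selkirk.
Larkspur and Basalt and Meridian together hold 46% + 13% + 40% = 99% of Windward, so Anders controls Windward.
Selkirk holds 100% of Anchor, so Anders controls Anchor.

Anchor Materials NV, Basalt Logistics plc, Fennick Marine Co, Larkspur Corp, Meridian AB, Selkirk Mining SA, Windward AG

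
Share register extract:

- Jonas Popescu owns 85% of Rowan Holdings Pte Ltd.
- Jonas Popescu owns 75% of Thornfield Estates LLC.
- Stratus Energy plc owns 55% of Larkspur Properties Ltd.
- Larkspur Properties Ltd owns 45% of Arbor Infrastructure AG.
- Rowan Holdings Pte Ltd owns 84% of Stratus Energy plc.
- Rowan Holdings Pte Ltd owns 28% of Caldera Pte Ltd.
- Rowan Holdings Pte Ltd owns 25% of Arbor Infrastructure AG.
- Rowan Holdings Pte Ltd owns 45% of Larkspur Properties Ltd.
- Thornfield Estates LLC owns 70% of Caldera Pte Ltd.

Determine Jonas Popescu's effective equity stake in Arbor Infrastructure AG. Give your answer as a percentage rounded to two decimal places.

56.13%

Jonas reaches Arbor along 3 paths.
Via Rowan → Stratus → Larkspur: 85% × 84% × 55% × 45% = 17.6715%.
Via Rowan → Larkspur: 85% × 45% × 45% = 17.2125%.
Via Rowan: 85% × 25% = 21.25%.
Total: 17.6715% + 17.2125% + 21.25% = 56.134%.
Rounded: 56.13%.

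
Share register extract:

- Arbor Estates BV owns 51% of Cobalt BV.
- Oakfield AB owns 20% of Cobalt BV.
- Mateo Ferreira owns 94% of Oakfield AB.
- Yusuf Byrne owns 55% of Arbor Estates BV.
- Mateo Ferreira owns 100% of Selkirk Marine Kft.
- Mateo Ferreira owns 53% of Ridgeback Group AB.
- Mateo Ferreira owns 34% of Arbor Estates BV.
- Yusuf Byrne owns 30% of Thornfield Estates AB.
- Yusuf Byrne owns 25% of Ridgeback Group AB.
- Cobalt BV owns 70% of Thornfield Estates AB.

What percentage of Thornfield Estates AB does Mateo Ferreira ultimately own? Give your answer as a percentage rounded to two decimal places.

25.30%

Mateo reaches Thornfield along 2 paths.
Via Arbor → Cobalt: 34% × 51% × 70% = 12.138%.
Via Oakfield → Cobalt: 94% × 20% × 70% = 13.16%.
Total: 12.138% + 13.16% = 25.298%.
Rounded: 25.30%.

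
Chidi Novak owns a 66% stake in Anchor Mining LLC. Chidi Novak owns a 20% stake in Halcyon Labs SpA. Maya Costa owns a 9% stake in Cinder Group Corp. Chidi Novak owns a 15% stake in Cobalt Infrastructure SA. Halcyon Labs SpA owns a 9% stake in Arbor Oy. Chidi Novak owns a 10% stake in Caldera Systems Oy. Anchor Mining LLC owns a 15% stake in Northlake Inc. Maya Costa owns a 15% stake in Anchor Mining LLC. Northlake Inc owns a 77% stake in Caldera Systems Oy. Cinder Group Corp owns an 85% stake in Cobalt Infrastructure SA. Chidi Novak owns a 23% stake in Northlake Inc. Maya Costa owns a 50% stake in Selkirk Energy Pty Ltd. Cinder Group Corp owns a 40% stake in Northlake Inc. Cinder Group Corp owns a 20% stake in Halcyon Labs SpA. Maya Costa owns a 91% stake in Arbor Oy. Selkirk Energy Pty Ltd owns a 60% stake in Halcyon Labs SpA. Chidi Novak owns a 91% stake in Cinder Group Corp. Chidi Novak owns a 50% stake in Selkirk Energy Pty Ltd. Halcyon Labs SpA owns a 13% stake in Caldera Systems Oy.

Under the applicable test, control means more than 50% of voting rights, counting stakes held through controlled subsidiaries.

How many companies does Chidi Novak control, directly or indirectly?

5

Chidi holds 91% of Cinder, so Chidi controls Cinder.
Chidi holds 66% of Anchor, so Chidi controls Anchor.
Chidi and Cinder and Anchor together hold 23% + 40% + 15% = 78% of Northlake, so Chidi controls Northlake.
Chidi and Northlake together hold 10% + 77% = 87% of Caldera, so Chidi controls Caldera.
Chidi and Cinder together hold 15% + 85% = 100% of Cobalt, so Chidi controls Cobalt.
No other company's threshold is met.
Chidi controls 5 companies.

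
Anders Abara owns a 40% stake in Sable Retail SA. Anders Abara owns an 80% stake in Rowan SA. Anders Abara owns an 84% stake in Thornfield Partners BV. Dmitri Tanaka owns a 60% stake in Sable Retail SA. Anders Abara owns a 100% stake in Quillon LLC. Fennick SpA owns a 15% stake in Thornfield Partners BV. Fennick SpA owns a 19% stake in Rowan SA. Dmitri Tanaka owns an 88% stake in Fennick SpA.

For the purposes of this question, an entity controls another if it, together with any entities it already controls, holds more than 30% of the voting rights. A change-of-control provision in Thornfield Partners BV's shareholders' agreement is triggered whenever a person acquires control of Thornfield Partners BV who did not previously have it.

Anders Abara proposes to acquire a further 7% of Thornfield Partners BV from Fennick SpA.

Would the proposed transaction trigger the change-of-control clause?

The purchase adds only to Anders's holdings (Fennick's stake shrinks), so Anders is the only person who could newly come to control Thornfield.
Anders holds 84% of Thornfield, so Anders controls Thornfield.
So Anders already controls Thornfield before the transaction.
After the purchase, Anders's direct stake in Thornfield rises to 84% + 7% = 91%, and Fennick's stake falls to 8%.
Anders controlled Thornfield already, so this is not a new person acquiring control; every other person's position is unchanged or reduced.
No new person acquires control, so the clause is not triggered.

No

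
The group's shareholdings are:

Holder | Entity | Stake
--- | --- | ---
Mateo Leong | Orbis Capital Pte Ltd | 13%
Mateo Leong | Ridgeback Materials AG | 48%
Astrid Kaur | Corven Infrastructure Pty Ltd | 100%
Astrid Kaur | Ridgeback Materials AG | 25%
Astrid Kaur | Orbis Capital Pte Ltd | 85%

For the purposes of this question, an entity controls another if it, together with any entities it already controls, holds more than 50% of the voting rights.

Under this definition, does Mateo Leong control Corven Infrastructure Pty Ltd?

No

Mateo's largest direct stake is 48% in Ridgeback, which does not meet the threshold, so Mateo controls no company.
Neither Mateo nor any entity Mateo controls holds any voting interest in Corven.
So Mateo does not control Corven.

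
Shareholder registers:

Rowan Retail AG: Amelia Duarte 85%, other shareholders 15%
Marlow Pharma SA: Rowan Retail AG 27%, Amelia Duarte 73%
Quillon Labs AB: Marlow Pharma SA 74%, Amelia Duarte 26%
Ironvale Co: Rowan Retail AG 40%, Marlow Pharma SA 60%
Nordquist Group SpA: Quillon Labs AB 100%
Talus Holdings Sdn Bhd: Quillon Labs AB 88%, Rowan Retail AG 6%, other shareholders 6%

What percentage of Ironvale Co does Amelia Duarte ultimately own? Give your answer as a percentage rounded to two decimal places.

Amelia reaches Ironvale along 3 paths.
Via Rowan: 85% × 40% = 34%.
Via Rowan → Marlow: 85% × 27% × 60% = 13.77%.
Via Marlow: 73% × 60% = 43.8%.
Total: 34% + 13.77% + 43.8% = 91.57%.

91.57%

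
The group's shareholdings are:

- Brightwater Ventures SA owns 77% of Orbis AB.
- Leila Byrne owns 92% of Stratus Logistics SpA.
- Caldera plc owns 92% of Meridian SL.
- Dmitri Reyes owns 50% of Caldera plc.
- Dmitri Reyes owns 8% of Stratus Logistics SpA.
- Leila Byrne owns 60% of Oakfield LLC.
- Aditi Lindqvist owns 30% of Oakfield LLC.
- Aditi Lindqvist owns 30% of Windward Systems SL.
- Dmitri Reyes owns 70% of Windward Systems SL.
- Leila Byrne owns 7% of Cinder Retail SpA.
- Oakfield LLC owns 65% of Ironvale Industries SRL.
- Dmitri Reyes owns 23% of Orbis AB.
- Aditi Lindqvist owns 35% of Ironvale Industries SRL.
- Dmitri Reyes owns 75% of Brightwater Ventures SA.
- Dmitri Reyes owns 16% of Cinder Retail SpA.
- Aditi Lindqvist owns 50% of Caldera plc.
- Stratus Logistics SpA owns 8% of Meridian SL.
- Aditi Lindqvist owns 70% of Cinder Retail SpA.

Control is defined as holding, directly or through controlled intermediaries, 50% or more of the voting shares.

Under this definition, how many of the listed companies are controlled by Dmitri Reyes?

Dmitri holds 70% of Windward, so Dmitri controls Windward.
Dmitri holds 50% of Caldera, so Dmitri controls Caldera.
Dmitri holds 75% of Brightwater, so Dmitri controls Brightwater.
Caldera holds 92% of Meridian, so Dmitri controls Meridian.
Brightwater and Dmitri together hold 77% + 23% = 100% of Orbis, so Dmitri controls Orbis.
No other company's threshold is met.
Dmitri controls 5 companies.

5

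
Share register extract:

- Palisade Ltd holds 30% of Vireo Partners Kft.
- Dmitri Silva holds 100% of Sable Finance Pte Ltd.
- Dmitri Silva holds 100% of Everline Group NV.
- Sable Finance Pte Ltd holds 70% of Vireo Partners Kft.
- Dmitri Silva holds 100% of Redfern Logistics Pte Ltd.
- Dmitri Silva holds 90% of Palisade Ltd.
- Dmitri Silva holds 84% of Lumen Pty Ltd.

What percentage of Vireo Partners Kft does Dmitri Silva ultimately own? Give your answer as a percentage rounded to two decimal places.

97.00%

Dmitri reaches Vireo along 2 paths.
Via Palisade: 90% × 30% = 27%.
Via Sable: 100% × 70% = 70%.
Total: 27% + 70% = 97%.
Rounded: 97.00%.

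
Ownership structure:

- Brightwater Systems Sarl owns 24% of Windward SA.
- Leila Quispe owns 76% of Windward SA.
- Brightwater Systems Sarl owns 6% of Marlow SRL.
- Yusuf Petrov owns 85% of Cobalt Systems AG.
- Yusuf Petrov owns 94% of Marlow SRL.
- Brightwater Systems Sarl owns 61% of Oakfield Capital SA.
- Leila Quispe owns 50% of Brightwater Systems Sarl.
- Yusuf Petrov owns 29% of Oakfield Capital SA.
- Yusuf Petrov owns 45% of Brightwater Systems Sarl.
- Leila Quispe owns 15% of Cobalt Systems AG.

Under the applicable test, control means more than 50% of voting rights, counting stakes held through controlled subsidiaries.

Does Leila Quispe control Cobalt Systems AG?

Leila holds 76% of Windward, so Leila controls Windward.
In Cobalt, Leila's side holds only 15%, not > 50%.
So Leila does not control Cobalt.

No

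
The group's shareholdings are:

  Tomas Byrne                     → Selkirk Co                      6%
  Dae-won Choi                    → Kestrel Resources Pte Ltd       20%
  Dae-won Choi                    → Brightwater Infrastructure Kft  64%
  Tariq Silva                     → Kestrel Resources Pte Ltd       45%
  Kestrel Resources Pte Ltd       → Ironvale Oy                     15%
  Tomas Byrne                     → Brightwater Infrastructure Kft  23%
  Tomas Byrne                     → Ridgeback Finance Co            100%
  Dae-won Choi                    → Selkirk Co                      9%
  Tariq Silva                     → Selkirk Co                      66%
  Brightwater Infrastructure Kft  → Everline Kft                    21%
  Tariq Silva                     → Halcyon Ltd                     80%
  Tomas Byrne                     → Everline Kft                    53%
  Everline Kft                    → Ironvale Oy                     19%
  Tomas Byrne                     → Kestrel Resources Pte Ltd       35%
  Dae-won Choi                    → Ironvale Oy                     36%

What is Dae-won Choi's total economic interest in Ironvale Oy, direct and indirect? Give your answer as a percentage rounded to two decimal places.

Dae-won reaches Ironvale along 3 paths.
Via Kestrel: 20% × 15% = 3%.
Direct stake: 36% = 36%.
Via Brightwater → Everline: 64% × 21% × 19% = 2.5536%.
Total: 3% + 36% + 2.5536% = 41.5536%.
Rounded: 41.55%.

41.55%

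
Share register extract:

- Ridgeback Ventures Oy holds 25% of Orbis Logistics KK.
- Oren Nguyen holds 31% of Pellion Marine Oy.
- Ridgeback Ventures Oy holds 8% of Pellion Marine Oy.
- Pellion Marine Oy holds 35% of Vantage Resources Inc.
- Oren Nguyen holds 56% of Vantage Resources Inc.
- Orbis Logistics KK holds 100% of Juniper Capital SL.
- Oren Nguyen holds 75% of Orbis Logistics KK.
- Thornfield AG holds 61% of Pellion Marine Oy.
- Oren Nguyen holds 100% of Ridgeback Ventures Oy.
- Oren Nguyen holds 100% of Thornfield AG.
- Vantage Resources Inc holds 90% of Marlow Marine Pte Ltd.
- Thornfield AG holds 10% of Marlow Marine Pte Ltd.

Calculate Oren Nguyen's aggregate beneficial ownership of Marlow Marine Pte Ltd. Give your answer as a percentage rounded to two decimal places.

91.90%

Oren reaches Marlow along 5 paths.
Via Vantage: 56% × 90% = 50.4%.
Via Thornfield → Pellion → Vantage: 100% × 61% × 35% × 90% = 19.215%.
Via Pellion → Vantage: 31% × 35% × 90% = 9.765%.
Via Ridgeback → Pellion → Vantage: 100% × 8% × 35% × 90% = 2.52%.
Via Thornfield: 100% × 10% = 10%.
Total: 50.4% + 19.215% + 9.765% + 2.52% + 10% = 91.9%.
Rounded: 91.90%.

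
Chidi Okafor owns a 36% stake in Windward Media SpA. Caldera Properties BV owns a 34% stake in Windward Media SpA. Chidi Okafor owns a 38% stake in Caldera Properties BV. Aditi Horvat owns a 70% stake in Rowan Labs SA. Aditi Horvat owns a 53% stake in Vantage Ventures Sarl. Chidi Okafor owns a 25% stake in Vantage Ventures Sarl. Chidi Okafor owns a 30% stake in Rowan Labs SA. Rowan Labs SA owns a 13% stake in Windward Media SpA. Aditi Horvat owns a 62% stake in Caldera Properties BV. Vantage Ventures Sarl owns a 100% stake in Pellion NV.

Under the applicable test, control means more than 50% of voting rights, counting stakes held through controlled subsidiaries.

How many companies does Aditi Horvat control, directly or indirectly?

4

Aditi holds 53% of Vantage, so Aditi controls Vantage.
Aditi holds 62% of Caldera, so Aditi controls Caldera.
Aditi holds 70% of Rowan, so Aditi controls Rowan.
Vantage holds 100% of Pellion, so Aditi controls Pellion.
No other company's threshold is met.
Aditi controls 4 companies.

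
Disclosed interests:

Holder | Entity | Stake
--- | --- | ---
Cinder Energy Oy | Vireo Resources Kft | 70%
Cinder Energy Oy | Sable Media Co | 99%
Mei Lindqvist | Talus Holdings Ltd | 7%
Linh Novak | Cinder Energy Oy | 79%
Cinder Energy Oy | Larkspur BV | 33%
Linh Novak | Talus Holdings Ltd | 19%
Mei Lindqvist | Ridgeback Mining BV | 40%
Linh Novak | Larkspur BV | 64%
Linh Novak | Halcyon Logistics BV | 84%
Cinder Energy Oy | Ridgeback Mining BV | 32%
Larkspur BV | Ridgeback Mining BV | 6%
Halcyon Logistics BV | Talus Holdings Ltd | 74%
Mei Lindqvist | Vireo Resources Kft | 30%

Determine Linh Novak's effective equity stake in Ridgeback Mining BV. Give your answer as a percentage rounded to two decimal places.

30.68%

Linh reaches Ridgeback along 3 paths.
Via Larkspur: 64% × 6% = 3.84%.
Via Cinder → Larkspur: 79% × 33% × 6% = 1.5642%.
Via Cinder: 79% × 32% = 25.28%.
Total: 3.84% + 1.5642% + 25.28% = 30.6842%.
Rounded: 30.68%.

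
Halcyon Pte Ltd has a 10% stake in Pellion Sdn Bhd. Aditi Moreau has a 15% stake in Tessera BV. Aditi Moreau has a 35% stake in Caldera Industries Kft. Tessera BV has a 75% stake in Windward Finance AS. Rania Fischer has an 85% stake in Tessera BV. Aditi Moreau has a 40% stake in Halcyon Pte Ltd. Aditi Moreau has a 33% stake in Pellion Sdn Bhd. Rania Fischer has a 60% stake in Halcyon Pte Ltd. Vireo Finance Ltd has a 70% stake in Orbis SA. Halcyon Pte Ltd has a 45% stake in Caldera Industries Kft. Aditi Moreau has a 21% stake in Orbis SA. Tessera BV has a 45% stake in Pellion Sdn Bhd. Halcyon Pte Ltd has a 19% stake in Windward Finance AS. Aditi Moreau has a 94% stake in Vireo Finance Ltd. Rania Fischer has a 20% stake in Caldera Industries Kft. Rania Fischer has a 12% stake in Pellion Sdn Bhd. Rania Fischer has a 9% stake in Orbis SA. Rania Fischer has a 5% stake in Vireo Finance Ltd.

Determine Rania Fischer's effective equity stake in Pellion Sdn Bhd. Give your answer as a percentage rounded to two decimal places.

Rania reaches Pellion along 3 paths.
Via Tessera: 85% × 45% = 38.25%.
Direct stake: 12% = 12%.
Via Halcyon: 60% × 10% = 6%.
Total: 38.25% + 12% + 6% = 56.25%.

56.25%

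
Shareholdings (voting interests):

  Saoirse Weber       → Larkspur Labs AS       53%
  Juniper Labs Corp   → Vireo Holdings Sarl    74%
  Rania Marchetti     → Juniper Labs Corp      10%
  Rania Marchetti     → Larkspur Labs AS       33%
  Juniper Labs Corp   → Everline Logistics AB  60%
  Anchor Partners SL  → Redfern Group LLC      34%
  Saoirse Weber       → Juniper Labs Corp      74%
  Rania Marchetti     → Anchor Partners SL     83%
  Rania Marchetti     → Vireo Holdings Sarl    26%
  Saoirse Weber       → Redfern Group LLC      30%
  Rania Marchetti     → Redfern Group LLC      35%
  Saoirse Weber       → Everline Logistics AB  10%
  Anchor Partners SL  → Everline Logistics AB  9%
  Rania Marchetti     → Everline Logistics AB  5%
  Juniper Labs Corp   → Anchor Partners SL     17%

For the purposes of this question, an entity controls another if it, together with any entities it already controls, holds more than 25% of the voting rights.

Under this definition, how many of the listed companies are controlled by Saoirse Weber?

Saoirse holds 74% of Juniper, so Saoirse controls Juniper.
Juniper and Saoirse together hold 60% + 10% = 70% of Everline, so Saoirse controls Everline.
Juniper holds 74% of Vireo, so Saoirse controls Vireo.
Saoirse holds 30% of Redfern, so Saoirse controls Redfern.
Saoirse holds 53% of Larkspur, so Saoirse controls Larkspur.
No other company's threshold is met.
Saoirse controls 5 companies.

5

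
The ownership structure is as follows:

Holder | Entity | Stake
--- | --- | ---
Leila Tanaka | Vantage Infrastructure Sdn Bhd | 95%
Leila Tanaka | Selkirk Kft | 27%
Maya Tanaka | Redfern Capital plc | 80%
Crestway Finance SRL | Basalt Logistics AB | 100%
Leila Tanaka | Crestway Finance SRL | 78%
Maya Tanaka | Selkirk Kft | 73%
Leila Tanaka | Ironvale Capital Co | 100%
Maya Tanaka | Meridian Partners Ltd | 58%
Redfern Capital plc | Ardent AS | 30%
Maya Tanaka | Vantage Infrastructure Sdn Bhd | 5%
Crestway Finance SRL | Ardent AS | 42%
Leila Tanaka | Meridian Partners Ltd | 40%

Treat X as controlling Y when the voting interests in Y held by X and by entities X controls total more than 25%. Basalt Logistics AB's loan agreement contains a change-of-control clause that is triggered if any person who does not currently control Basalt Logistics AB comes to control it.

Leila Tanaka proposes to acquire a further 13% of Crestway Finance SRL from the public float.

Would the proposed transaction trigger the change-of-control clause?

No

The purchase changes only Leila's holdings, so Leila is the only person who could newly come to control Basalt.
Leila holds 78% of Crestway, so Leila controls Crestway.
Crestway holds 100% of Basalt, so Leila controls Basalt.
So Leila already controls Basalt before the transaction.
After the purchase, Leila's direct stake in Crestway rises to 78% + 13% = 91%.
Leila controlled Basalt already, so this is not a new person acquiring control; every other person's position is unchanged or reduced.
No new person acquires control, so the clause is not triggered.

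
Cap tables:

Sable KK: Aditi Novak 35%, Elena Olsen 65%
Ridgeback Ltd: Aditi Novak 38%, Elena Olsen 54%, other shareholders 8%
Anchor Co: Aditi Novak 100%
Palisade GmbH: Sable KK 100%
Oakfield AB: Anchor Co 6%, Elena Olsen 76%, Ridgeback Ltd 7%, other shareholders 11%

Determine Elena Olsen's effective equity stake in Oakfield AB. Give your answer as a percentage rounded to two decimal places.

Elena reaches Oakfield along 2 paths.
Direct stake: 76% = 76%.
Via Ridgeback: 54% × 7% = 3.78%.
Total: 76% + 3.78% = 79.78%.

79.78%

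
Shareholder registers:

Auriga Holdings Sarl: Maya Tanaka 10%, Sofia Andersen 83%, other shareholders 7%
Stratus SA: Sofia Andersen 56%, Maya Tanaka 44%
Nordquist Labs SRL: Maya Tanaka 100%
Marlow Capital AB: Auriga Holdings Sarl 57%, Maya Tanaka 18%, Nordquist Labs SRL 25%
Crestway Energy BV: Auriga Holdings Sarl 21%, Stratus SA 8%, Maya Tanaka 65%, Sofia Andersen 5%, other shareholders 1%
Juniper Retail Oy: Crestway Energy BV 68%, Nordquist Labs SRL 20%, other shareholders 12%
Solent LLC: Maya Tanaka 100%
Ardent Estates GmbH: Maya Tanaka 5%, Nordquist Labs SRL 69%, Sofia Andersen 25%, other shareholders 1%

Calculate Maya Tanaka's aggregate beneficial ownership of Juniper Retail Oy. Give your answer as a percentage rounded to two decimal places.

68.02%

Maya reaches Juniper along 4 paths.
Via Auriga → Crestway: 10% × 21% × 68% = 1.428%.
Via Stratus → Crestway: 44% × 8% × 68% = 2.3936%.
Via Crestway: 65% × 68% = 44.2%.
Via Nordquist: 100% × 20% = 20%.
Total: 1.428% + 2.3936% + 44.2% + 20% = 68.0216%.
Rounded: 68.02%.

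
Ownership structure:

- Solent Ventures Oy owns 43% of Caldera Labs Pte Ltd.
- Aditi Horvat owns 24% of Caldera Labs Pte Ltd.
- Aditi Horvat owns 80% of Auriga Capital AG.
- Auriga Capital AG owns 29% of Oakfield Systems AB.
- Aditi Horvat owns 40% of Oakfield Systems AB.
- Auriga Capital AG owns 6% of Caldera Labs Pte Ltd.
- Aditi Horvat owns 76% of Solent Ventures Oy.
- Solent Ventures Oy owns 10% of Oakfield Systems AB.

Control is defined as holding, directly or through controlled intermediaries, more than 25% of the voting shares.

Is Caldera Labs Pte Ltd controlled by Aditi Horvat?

Aditi holds 76% of Solent, so Aditi controls Solent.
Aditi holds 80% of Auriga, so Aditi controls Auriga.
Aditi and Solent and Auriga together hold 24% + 43% + 6% = 73% of Caldera, so Aditi controls Caldera.

Yes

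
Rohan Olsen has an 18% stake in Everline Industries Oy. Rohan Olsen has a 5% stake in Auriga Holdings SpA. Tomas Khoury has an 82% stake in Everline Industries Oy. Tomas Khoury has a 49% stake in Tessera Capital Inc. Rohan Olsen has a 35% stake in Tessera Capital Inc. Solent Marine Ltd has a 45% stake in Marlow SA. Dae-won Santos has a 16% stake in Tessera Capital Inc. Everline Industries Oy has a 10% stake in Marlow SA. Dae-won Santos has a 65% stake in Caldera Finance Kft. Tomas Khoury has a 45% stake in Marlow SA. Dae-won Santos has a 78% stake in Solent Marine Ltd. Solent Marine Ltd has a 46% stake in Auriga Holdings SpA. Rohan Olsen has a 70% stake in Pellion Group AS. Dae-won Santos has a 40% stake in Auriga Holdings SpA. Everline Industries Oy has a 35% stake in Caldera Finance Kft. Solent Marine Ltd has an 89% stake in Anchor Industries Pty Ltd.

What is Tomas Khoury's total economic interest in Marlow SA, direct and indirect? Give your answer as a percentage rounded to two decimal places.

Tomas reaches Marlow along 2 paths.
Via Everline: 82% × 10% = 8.2%.
Direct stake: 45% = 45%.
Total: 8.2% + 45% = 53.2%.
Rounded: 53.20%.

53.20%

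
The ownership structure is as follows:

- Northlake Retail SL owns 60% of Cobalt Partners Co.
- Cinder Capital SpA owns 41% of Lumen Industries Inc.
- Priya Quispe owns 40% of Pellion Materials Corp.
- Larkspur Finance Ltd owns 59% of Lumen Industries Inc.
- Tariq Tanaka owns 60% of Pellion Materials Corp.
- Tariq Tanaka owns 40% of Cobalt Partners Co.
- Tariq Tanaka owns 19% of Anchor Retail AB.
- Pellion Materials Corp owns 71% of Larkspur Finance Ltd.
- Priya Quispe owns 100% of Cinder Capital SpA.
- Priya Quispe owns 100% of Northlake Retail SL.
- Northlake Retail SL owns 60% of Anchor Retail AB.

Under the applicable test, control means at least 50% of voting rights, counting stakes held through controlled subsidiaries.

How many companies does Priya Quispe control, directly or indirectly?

Priya holds 100% of Northlake, so Priya controls Northlake.
Northlake holds 60% of Cobalt, so Priya controls Cobalt.
Priya holds 100% of Cinder, so Priya controls Cinder.
Northlake holds 60% of Anchor, so Priya controls Anchor.
No other company's threshold is met.
Priya controls 4 companies.

4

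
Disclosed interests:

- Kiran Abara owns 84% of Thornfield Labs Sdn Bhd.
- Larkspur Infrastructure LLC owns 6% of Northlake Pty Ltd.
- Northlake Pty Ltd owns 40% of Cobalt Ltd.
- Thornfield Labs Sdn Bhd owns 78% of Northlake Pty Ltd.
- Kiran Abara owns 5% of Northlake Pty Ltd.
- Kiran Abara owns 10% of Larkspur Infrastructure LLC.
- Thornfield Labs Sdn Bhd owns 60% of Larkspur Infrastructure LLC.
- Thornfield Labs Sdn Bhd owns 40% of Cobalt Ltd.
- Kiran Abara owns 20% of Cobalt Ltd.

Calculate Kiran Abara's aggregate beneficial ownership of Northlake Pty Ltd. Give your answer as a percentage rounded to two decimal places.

74.14%

Kiran reaches Northlake along 4 paths.
Via Larkspur: 10% × 6% = 0.6%.
Via Thornfield → Larkspur: 84% × 60% × 6% = 3.024%.
Via Thornfield: 84% × 78% = 65.52%.
Direct stake: 5% = 5%.
Total: 0.6% + 3.024% + 65.52% + 5% = 74.144%.
Rounded: 74.14%.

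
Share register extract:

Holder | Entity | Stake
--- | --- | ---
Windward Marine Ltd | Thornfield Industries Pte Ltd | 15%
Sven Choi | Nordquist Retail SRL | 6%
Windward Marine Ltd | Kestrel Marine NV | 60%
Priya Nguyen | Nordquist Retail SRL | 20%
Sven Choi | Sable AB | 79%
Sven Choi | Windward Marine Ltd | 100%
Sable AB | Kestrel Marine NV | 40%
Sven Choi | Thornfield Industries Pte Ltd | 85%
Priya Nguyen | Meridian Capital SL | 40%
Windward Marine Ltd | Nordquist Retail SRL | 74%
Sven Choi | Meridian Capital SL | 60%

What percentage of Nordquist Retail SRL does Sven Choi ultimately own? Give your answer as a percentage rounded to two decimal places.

Sven reaches Nordquist along 2 paths.
Via Windward: 100% × 74% = 74%.
Direct stake: 6% = 6%.
Total: 74% + 6% = 80%.
Rounded: 80.00%.

80.00%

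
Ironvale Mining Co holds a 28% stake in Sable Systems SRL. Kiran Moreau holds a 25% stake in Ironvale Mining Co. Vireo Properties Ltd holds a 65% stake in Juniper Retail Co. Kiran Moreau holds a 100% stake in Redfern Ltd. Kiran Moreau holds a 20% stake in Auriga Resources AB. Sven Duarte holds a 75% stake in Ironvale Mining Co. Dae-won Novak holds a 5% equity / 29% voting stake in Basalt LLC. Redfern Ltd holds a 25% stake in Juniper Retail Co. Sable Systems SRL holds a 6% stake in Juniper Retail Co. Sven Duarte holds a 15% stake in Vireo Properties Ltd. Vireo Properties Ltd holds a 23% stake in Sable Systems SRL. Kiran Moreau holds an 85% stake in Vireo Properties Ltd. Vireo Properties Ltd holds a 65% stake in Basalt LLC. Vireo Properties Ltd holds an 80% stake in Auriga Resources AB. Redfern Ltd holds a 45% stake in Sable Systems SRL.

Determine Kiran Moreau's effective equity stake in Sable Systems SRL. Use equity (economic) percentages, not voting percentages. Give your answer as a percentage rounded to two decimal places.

71.55%

Kiran reaches Sable along 3 paths.
Via Ironvale: 25% × 28% = 7%.
Via Vireo: 85% × 23% = 19.55%.
Via Redfern: 100% × 45% = 45%.
Total: 7% + 19.55% + 45% = 71.55%.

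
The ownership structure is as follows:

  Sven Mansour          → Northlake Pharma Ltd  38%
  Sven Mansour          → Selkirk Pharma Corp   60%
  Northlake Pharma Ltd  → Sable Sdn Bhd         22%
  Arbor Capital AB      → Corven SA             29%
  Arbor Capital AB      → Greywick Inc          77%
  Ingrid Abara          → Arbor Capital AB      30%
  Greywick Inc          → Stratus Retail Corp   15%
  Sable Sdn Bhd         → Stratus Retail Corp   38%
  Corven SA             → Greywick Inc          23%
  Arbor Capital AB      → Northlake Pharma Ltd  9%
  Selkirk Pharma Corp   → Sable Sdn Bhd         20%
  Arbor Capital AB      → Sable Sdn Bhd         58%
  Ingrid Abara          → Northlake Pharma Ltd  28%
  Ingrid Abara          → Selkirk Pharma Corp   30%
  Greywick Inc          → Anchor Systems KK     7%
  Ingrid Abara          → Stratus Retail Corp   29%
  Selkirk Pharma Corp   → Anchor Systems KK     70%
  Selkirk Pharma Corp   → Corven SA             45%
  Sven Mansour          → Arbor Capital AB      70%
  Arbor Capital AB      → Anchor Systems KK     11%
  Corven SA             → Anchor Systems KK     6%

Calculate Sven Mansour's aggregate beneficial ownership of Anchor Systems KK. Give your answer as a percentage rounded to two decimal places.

57.07%

Sven reaches Anchor along 7 paths.
Via Selkirk: 60% × 70% = 42%.
Via Selkirk → Corven: 60% × 45% × 6% = 1.62%.
Via Arbor → Corven: 70% × 29% × 6% = 1.218%.
Via Arbor → Greywick: 70% × 77% × 7% = 3.773%.
Via Selkirk → Corven → Greywick: 60% × 45% × 23% × 7% = 0.4347%.
Via Arbor → Corven → Greywick: 70% × 29% × 23% × 7% = 0.32683%.
Via Arbor: 70% × 11% = 7.7%.
Total: 42% + 1.62% + 1.218% + 3.773% + 0.4347% + 0.32683% + 7.7% = 57.07253%.
Rounded: 57.07%.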